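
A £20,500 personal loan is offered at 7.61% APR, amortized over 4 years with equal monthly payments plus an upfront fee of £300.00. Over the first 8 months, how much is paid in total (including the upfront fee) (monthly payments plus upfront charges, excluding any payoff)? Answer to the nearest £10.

£4,270

Monthly rate = 7.61%/12 = 0.0063417; payment = 20,500 × 0.0063417 / (1 − (1+0.0063417)^−48) = £496.72.
Total outlay = 8 × £496.72 + £300.00 = £4,273.76.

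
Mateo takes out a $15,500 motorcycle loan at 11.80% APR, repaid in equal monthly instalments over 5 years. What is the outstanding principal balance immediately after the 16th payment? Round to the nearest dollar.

With monthly rate i = 11.8%/12 = 0.0098333, the balance after k of n payments is P · [(1+i)^n − (1+i)^k] / [(1+i)^n − 1].
(1+0.0098333)^60 = 1.79879688 and (1+0.0098333)^16 = 1.16948656, so the balance is 15,500 × (1.79879688 − 1.16948656) / (1.79879688 − 1) = $12,211.25.

$12,211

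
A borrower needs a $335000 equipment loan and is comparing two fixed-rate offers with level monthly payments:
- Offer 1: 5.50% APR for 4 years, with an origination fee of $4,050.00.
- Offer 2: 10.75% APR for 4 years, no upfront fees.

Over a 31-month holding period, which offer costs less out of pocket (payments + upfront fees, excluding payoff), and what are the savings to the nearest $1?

Offer 1 by $21,578

Offer 1: monthly rate = 5.5%/12 = 0.0045833; payment = 335,000 × 0.0045833 / (1 − (1+0.0045833)^−48) = $7,790.92.
Offer 2: at 10.75% the monthly rate is 0.0089583, so the payment is 335,000 × 0.0089583 / (1 − 1.0089583^−48) = $8,617.63.
Over 31 months: Offer 1 costs 31 × $7,790.92 + $4,050.00 = $245,568.52; Offer 2 costs 31 × $8,617.63 = $267,146.53.
Offer 1 is cheaper by $267,146.53 − $245,568.52 = $21,578.01.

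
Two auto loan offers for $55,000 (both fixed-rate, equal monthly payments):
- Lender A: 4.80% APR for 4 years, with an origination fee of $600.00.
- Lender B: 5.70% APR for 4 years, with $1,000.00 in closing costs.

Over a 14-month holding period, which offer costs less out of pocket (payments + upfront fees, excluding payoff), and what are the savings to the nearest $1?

Lender A: at 4.80% the monthly rate is 0.0040000, so the payment is 55,000 × 0.0040000 / (1 − 1.0040000^−48) = $1,261.63.
Lender B: monthly rate = 5.7%/12 = 0.0047500; payment = 55,000 × 0.0047500 / (1 − (1+0.0047500)^−48) = $1,284.13.
Over 14 months: Lender A costs 14 × $1,261.63 + $600.00 = $18,262.82; Lender B costs 14 × $1,284.13 + $1,000.00 = $18,977.82.
Lender A is cheaper by $18,977.82 − $18,262.82 = $715.00.

Lender A by $715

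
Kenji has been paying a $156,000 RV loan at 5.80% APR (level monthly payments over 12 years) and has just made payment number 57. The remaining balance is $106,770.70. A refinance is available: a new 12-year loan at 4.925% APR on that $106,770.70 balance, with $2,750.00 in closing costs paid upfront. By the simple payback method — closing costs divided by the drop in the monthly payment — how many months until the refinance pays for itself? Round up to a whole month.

Current payment = 156,000 × 5.8%/12 / (1 − (1+0.0048333)^−144) = $1,506.23.
Refinanced payment = 106,770.70 × 0.0041042 / (1 − (1+0.0041042)^−144) = $983.50.
Monthly savings = $1,506.23 − $983.50 = $522.73.
Break-even = $2,750.00 / $522.73 = 5.26 → 6 months.

6 months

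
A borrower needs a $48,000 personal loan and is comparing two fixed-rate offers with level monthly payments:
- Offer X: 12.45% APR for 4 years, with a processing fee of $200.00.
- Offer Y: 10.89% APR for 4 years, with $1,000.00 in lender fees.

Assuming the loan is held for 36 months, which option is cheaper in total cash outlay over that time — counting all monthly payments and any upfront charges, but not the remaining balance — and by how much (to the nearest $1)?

Offer Y by $519

Offer X: at 12.45% the monthly rate is 0.0103750, so the payment is 48,000 × 0.0103750 / (1 − 1.0103750^−48) = $1,274.66.
Offer Y: monthly rate = 10.89%/12 = 0.0090750; payment = 48,000 × 0.0090750 / (1 − (1+0.0090750)^−48) = $1,238.02.
Over 36 months: Offer X costs 36 × $1,274.66 + $200.00 = $46,087.76; Offer Y costs 36 × $1,238.02 + $1,000.00 = $45,568.72.
Offer Y is cheaper by $46,087.76 − $45,568.72 = $519.04.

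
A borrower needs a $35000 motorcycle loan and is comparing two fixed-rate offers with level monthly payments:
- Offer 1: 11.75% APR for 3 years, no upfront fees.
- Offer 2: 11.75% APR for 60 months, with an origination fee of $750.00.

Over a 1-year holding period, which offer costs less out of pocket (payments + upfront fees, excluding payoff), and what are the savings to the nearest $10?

Offer 2 by $3,860

Offer 1: monthly rate = 11.75%/12 = 0.0097917; payment = 35,000 × 0.0097917 / (1 − (1+0.0097917)^−36) = $1,158.33.
Offer 2: at 11.75% the monthly rate is 0.0097917, so the payment is 35,000 × 0.0097917 / (1 − 1.0097917^−60) = $774.14.
Over 12 months: Offer 1 costs 12 × $1,158.33 = $13,899.96; Offer 2 costs 12 × $774.14 + $750.00 = $10,039.68.
Offer 2 is cheaper by $13,899.96 − $10,039.68 = $3,860.28.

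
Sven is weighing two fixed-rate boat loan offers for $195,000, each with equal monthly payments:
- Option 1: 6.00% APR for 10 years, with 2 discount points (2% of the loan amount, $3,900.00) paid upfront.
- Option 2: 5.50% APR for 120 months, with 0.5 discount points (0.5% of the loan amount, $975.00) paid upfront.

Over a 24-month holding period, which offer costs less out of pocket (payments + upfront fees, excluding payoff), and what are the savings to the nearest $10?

Option 2 by $4,090

Option 1: monthly rate = 6%/12 = 0.0050000; payment = 195,000 × 0.0050000 / (1 − (1+0.0050000)^−120) = $2,164.90.
Option 2: monthly rate = 5.5%/12 = 0.0045833; payment = 195,000 × 0.0045833 / (1 − (1+0.0045833)^−120) = $2,116.26.
Over 24 months: Option 1 costs 24 × $2,164.90 + $3,900.00 = $55,857.60; Option 2 costs 24 × $2,116.26 + $975.00 = $51,765.24.
Option 2 is cheaper by $55,857.60 − $51,765.24 = $4,092.36.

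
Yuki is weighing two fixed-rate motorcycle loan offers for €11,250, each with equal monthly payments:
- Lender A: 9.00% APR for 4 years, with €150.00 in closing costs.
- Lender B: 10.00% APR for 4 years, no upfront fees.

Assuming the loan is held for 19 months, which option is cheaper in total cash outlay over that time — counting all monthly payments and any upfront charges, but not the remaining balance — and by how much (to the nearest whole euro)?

Lender A: at 9.00% the monthly rate is 0.0075000, so the payment is 11,250 × 0.0075000 / (1 − 1.0075000^−48) = €279.96.
Lender B: monthly rate = 10%/12 = 0.0083333; payment = 11,250 × 0.0083333 / (1 − (1+0.0083333)^−48) = €285.33.
Over 19 months: Lender A costs 19 × €279.96 + €150.00 = €5,469.24; Lender B costs 19 × €285.33 = €5,421.27.
Lender B is cheaper by €5,469.24 − €5,421.27 = €47.97.

Lender B by €48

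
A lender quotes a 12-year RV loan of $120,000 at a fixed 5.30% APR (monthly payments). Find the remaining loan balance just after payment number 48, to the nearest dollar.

$88,104

With monthly rate i = 5.3%/12 = 0.0044167, the balance after k of n payments is P · [(1+i)^n − (1+i)^k] / [(1+i)^n − 1].
(1+0.0044167)^144 = 1.88626677 and (1+0.0044167)^48 = 1.23557099, so the balance is 120,000 × (1.88626677 − 1.23557099) / (1.88626677 − 1) = $88,103.83.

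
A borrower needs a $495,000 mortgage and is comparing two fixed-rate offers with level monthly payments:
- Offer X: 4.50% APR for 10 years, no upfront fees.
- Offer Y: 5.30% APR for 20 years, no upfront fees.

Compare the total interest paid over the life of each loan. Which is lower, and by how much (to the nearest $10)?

Offer X: at 4.50% the monthly rate is 0.0037500, so the payment is 495,000 × 0.0037500 / (1 − 1.0037500^−120) = $5,130.10.
Total interest on Offer X = 120 × $5,130.10 − $495,000 = $120,612.00.
Offer Y: at 5.30% the monthly rate is 0.0044167, so the payment is 495,000 × 0.0044167 / (1 − 1.0044167^−240) = $3,349.37.
Total interest on Offer Y = 240 × $3,349.37 − $495,000 = $308,848.80.
Offer X is lower by $188,236.80.

Offer X by $188,240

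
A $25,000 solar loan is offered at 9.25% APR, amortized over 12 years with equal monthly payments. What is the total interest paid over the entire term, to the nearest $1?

At 9.25% the monthly rate is 0.0077083, so the payment is 25,000 × 0.0077083 / (1 − 1.0077083^−144) = $288.04.
Total paid = 144 × $288.04 = $41,477.76; interest = $41,477.76 − $25,000 = $16,477.76.

$16,478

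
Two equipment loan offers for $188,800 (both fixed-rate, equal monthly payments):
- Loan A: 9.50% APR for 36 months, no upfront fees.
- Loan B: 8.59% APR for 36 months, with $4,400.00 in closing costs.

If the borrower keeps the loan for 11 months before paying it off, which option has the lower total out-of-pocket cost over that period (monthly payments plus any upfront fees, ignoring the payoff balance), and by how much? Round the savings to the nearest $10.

Loan A by $3,520

Loan A: at 9.50% the monthly rate is 0.0079167, so the payment is 188,800 × 0.0079167 / (1 − 1.0079167^−36) = $6,047.82.
Loan B: monthly rate = 8.59%/12 = 0.0071583; payment = 188,800 × 0.0071583 / (1 − (1+0.0071583)^−36) = $5,967.83.
Over 11 months: Loan A costs 11 × $6,047.82 = $66,526.02; Loan B costs 11 × $5,967.83 + $4,400.00 = $70,046.13.
Loan A is cheaper by $70,046.13 − $66,526.02 = $3,520.11.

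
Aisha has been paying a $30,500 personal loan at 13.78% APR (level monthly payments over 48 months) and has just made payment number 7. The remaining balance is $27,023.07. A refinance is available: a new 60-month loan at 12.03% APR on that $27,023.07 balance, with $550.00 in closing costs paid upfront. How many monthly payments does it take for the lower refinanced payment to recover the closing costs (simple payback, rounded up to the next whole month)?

3 months

Current payment = 30,500 × 13.78%/12 / (1 − (1+0.0114833)^−48) = $830.10.
Refinanced payment = 27,023.07 × 0.0100250 / (1 − (1+0.0100250)^−60) = $601.52.
Monthly savings = $830.10 − $601.52 = $228.58.
Break-even = $550.00 / $228.58 = 2.41 → 3 months.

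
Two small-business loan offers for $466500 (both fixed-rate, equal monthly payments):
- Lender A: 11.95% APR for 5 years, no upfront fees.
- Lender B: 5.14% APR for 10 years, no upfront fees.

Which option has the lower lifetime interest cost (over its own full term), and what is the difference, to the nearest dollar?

Lender A: at 11.95% the monthly rate is 0.0099583, so the payment is 466,500 × 0.0099583 / (1 − 1.0099583^−60) = $10,365.25.
Total interest on Lender A = 60 × $10,365.25 − $466,500 = $155,415.00.
Lender B: monthly rate = 5.14%/12 = 0.0042833; payment = 466,500 × 0.0042833 / (1 − (1+0.0042833)^−120) = $4,979.94.
Total interest on Lender B = 120 × $4,979.94 − $466,500 = $131,092.80.
Lender B is lower by $24,322.20.

Lender B by $24,322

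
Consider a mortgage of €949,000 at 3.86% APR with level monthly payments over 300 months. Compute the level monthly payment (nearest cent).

At 3.86% the monthly rate is 0.0032167, so the payment is 949,000 × 0.0032167 / (1 − 1.0032167^−300) = €4,936.10.

€4,936.10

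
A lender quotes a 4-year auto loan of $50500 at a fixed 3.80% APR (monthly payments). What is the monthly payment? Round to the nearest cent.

At 3.80% the monthly rate is 0.0031667, so the payment is 50,500 × 0.0031667 / (1 − 1.0031667^−48) = $1,135.73.

$1,135.73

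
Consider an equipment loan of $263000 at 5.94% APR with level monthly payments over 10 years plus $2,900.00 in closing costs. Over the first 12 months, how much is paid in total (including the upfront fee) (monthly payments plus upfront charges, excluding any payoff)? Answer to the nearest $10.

$37,840

At 5.94% the monthly rate is 0.0049500, so the payment is 263,000 × 0.0049500 / (1 − 1.0049500^−120) = $2,911.92.
Total outlay = 12 × $2,911.92 + $2,900.00 = $37,843.04.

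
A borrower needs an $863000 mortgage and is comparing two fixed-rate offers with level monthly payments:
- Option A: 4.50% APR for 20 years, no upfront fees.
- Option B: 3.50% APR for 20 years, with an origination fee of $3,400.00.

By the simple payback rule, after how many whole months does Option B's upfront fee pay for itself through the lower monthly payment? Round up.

8 months

Option A: at 4.50% the monthly rate is 0.0037500, so the payment is 863,000 × 0.0037500 / (1 − 1.0037500^−240) = $5,459.76.
Option B: at 3.50% the monthly rate is 0.0029167, so the payment is 863,000 × 0.0029167 / (1 − 1.0029167^−240) = $5,005.05.
Monthly savings = $5,459.76 − $5,005.05 = $454.71.
Break-even = $3,400.00 / $454.71 = 7.48 → 8 months.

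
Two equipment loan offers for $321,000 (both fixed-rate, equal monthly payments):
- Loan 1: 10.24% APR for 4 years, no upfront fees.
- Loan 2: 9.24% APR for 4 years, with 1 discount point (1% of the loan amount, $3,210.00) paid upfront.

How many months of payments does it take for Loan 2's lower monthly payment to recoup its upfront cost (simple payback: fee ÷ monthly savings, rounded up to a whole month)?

Loan 1: monthly rate = 10.24%/12 = 0.0085333; payment = 321,000 × 0.0085333 / (1 − (1+0.0085333)^−48) = $8,178.44.
Loan 2: monthly rate = 9.24%/12 = 0.0077000; payment = 321,000 × 0.0077000 / (1 − (1+0.0077000)^−48) = $8,024.73.
Monthly savings = $8,178.44 − $8,024.73 = $153.71.
Break-even = $3,210.00 / $153.71 = 20.88 → 21 months.

21 months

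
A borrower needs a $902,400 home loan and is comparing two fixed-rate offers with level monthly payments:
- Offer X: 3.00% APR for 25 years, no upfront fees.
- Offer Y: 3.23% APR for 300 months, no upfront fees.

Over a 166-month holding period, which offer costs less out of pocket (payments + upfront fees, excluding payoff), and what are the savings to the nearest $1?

Offer X by $18,049

Offer X: monthly rate = 3%/12 = 0.0025000; payment = 902,400 × 0.0025000 / (1 − (1+0.0025000)^−300) = $4,279.28.
Offer Y: at 3.23% the monthly rate is 0.0026917, so the payment is 902,400 × 0.0026917 / (1 − 1.0026917^−300) = $4,388.01.
Over 166 months: Offer X costs 166 × $4,279.28 = $710,360.48; Offer Y costs 166 × $4,388.01 = $728,409.66.
Offer X is cheaper by $728,409.66 − $710,360.48 = $18,049.18.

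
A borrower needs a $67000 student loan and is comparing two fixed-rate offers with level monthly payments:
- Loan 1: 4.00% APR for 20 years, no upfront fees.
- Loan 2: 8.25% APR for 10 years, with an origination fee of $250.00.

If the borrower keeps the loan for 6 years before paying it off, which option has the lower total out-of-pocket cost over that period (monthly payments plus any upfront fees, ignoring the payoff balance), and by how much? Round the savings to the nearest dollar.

Loan 1: monthly rate = 4%/12 = 0.0033333; payment = 67,000 × 0.0033333 / (1 − (1+0.0033333)^−240) = $406.01.
Loan 2: monthly rate = 8.25%/12 = 0.0068750; payment = 67,000 × 0.0068750 / (1 − (1+0.0068750)^−120) = $821.77.
Over 72 months: Loan 1 costs 72 × $406.01 = $29,232.72; Loan 2 costs 72 × $821.77 + $250.00 = $59,417.44.
Loan 1 is cheaper by $59,417.44 − $29,232.72 = $30,184.72.

Loan 1 by $30,185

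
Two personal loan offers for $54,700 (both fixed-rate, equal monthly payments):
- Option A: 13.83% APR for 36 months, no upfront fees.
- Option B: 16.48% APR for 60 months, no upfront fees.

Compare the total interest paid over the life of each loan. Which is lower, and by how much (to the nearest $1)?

Option A: at 13.83% the monthly rate is 0.0115250, so the payment is 54,700 × 0.0115250 / (1 − 1.0115250^−36) = $1,865.00.
Total interest on Option A = 36 × $1,865.00 − $54,700 = $12,440.00.
Option B: at 16.48% the monthly rate is 0.0137333, so the payment is 54,700 × 0.0137333 / (1 − 1.0137333^−60) = $1,344.19.
Total interest on Option B = 60 × $1,344.19 − $54,700 = $25,951.40.
Option A is lower by $13,511.40.

Option A by $13,511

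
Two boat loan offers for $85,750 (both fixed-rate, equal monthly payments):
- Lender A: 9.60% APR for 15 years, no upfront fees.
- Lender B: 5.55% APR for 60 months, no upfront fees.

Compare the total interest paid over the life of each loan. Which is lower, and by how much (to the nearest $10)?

Lender B by $63,710

Lender A: monthly rate = 9.6%/12 = 0.0080000; payment = 85,750 × 0.0080000 / (1 − (1+0.0080000)^−180) = $900.60.
Total interest on Lender A = 180 × $900.60 − $85,750 = $76,358.00.
Lender B: monthly rate = 5.55%/12 = 0.0046250; payment = 85,750 × 0.0046250 / (1 − (1+0.0046250)^−60) = $1,639.90.
Total interest on Lender B = 60 × $1,639.90 − $85,750 = $12,644.00.
Lender B is lower by $63,714.00.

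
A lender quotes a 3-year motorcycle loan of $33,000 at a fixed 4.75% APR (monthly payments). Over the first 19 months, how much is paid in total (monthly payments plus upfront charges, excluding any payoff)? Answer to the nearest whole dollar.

Monthly rate = 4.75%/12 = 0.0039583; payment = 33,000 × 0.0039583 / (1 − (1+0.0039583)^−36) = $985.34.
Total outlay = 19 × $985.34 = $18,721.46.

$18,721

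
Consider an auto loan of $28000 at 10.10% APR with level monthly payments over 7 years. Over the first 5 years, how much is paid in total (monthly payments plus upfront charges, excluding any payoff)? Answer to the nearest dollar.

At 10.10% the monthly rate is 0.0084167, so the payment is 28,000 × 0.0084167 / (1 − 1.0084167^−84) = $466.28.
Total outlay = 60 × $466.28 = $27,976.80.

$27,977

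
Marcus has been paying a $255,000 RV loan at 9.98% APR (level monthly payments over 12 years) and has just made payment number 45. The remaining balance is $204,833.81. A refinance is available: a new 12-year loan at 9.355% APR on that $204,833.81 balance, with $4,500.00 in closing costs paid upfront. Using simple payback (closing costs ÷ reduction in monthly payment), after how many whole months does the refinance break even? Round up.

7 months

Current payment = 255,000 × 9.98%/12 / (1 − (1+0.0083167)^−144) = $3,044.50.
Refinanced payment = 204,833.81 × 0.0077958 / (1 − (1+0.0077958)^−144) = $2,372.21.
Monthly savings = $3,044.50 − $2,372.21 = $672.29.
Break-even = $4,500.00 / $672.29 = 6.69 → 7 months.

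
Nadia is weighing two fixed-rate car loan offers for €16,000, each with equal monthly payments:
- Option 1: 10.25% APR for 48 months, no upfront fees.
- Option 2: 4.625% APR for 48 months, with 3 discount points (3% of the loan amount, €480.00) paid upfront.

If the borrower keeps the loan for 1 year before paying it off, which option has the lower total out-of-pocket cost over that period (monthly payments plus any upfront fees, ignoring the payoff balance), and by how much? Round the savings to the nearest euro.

Option 2 by €24

Option 1: monthly rate = 10.25%/12 = 0.0085417; payment = 16,000 × 0.0085417 / (1 − (1+0.0085417)^−48) = €407.73.
Option 2: at 4.625% the monthly rate is 0.0038542, so the payment is 16,000 × 0.0038542 / (1 − 1.0038542^−48) = €365.76.
Over 12 months: Option 1 costs 12 × €407.73 = €4,892.76; Option 2 costs 12 × €365.76 + €480.00 = €4,869.12.
Option 2 is cheaper by €4,892.76 − €4,869.12 = €23.64.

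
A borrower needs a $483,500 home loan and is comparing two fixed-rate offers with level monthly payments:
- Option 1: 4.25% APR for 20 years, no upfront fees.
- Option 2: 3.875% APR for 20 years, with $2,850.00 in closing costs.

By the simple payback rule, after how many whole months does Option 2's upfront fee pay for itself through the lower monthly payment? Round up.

30 months

Option 1: monthly rate = 4.25%/12 = 0.0035417; payment = 483,500 × 0.0035417 / (1 − (1+0.0035417)^−240) = $2,994.00.
Option 2: monthly rate = 3.875%/12 = 0.0032292; payment = 483,500 × 0.0032292 / (1 − (1+0.0032292)^−240) = $2,898.17.
Monthly savings = $2,994.00 − $2,898.17 = $95.83.
Break-even = $2,850.00 / $95.83 = 29.74 → 30 months.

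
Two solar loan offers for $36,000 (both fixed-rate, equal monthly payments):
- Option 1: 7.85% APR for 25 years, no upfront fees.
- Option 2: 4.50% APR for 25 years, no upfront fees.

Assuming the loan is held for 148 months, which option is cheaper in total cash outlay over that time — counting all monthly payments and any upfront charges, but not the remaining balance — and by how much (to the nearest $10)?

Option 2 by $10,980

Option 1: monthly rate = 7.85%/12 = 0.0065417; payment = 36,000 × 0.0065417 / (1 − (1+0.0065417)^−300) = $274.29.
Option 2: monthly rate = 4.5%/12 = 0.0037500; payment = 36,000 × 0.0037500 / (1 − (1+0.0037500)^−300) = $200.10.
Over 148 months: Option 1 costs 148 × $274.29 = $40,594.92; Option 2 costs 148 × $200.10 = $29,614.80.
Option 2 is cheaper by $40,594.92 − $29,614.80 = $10,980.12.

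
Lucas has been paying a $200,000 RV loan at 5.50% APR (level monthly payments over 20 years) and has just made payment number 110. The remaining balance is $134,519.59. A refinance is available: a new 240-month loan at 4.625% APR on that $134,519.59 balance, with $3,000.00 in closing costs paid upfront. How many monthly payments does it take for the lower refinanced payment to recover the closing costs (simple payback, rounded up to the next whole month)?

6 months

Current payment = 200,000 × 5.5%/12 / (1 − (1+0.0045833)^−240) = $1,375.77.
Refinanced payment = 134,519.59 × 0.0038542 / (1 − (1+0.0038542)^−240) = $860.14.
Monthly savings = $1,375.77 − $860.14 = $515.63.
Break-even = $3,000.00 / $515.63 = 5.82 → 6 months.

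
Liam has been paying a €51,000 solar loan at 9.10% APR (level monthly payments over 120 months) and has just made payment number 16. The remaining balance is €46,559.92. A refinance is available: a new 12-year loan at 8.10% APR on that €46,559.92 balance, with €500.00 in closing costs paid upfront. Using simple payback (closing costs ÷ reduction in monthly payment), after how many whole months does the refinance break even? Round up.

4 months

Current payment = 51,000 × 9.1%/12 / (1 − (1+0.0075833)^−120) = €648.81.
Refinanced payment = 46,559.92 × 0.0067500 / (1 − (1+0.0067500)^−144) = €506.55.
Monthly savings = €648.81 − €506.55 = €142.26.
Break-even = €500.00 / €142.26 = 3.51 → 4 months.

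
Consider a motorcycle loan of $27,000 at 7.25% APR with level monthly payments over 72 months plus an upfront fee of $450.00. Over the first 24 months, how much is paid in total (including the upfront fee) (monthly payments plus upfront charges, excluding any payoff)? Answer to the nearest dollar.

At 7.25% the monthly rate is 0.0060417, so the payment is 27,000 × 0.0060417 / (1 − 1.0060417^−72) = $463.57.
Total outlay = 24 × $463.57 + $450.00 = $11,575.68.

$11,576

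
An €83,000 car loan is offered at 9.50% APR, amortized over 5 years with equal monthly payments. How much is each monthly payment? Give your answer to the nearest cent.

Monthly rate = 9.5%/12 = 0.0079167; payment = 83,000 × 0.0079167 / (1 − (1+0.0079167)^−60) = €1,743.15.

€1,743.15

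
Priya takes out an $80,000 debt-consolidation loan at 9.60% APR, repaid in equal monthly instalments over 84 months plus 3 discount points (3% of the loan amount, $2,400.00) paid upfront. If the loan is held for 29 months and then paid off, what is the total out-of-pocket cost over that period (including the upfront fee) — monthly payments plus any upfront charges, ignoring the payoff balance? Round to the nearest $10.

At 9.60% the monthly rate is 0.0080000, so the payment is 80,000 × 0.0080000 / (1 − 1.0080000^−84) = $1,311.62.
Total outlay = 29 × $1,311.62 + $2,400.00 = $40,436.98.

$40,440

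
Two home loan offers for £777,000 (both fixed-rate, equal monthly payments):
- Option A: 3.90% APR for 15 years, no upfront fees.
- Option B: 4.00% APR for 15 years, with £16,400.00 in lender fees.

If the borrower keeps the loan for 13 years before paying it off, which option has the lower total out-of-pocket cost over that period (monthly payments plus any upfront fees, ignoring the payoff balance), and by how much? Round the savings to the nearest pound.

Option A by £22,462

Option A: at 3.90% the monthly rate is 0.0032500, so the payment is 777,000 × 0.0032500 / (1 − 1.0032500^−180) = £5,708.52.
Option B: monthly rate = 4%/12 = 0.0033333; payment = 777,000 × 0.0033333 / (1 − (1+0.0033333)^−180) = £5,747.38.
Over 156 months: Option A costs 156 × £5,708.52 = £890,529.12; Option B costs 156 × £5,747.38 + £16,400.00 = £912,991.28.
Option A is cheaper by £912,991.28 − £890,529.12 = £22,462.16.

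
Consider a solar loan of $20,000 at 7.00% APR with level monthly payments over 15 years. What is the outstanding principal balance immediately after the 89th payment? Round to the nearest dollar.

$12,665

With monthly rate i = 7%/12 = 0.0058333, the balance after k of n payments is P · [(1+i)^n − (1+i)^k] / [(1+i)^n − 1].
(1+0.0058333)^180 = 2.84894673 and (1+0.0058333)^89 = 1.67809344, so the balance is 20,000 × (2.84894673 − 1.67809344) / (2.84894673 − 1) = $12,665.08.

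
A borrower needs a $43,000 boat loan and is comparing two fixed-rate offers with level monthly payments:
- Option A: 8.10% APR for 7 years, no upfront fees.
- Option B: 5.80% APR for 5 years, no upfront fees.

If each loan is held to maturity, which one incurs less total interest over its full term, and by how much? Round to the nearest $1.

Option B by $6,838

Option A: at 8.10% the monthly rate is 0.0067500, so the payment is 43,000 × 0.0067500 / (1 − 1.0067500^−84) = $672.35.
Total interest on Option A = 84 × $672.35 − $43,000 = $13,477.40.
Option B: at 5.80% the monthly rate is 0.0048333, so the payment is 43,000 × 0.0048333 / (1 − 1.0048333^−60) = $827.32.
Total interest on Option B = 60 × $827.32 − $43,000 = $6,639.20.
Option B is lower by $6,838.20.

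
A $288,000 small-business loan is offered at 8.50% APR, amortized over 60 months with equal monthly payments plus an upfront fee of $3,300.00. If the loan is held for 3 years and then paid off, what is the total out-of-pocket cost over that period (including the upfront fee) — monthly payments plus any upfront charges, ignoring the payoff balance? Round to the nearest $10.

$216,020

At 8.50% the monthly rate is 0.0070833, so the payment is 288,000 × 0.0070833 / (1 − 1.0070833^−60) = $5,908.76.
Total outlay = 36 × $5,908.76 + $3,300.00 = $216,015.36.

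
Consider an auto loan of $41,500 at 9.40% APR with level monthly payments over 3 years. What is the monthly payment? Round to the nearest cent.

At 9.40% the monthly rate is 0.0078333, so the payment is 41,500 × 0.0078333 / (1 − 1.0078333^−36) = $1,327.43.

$1,327.43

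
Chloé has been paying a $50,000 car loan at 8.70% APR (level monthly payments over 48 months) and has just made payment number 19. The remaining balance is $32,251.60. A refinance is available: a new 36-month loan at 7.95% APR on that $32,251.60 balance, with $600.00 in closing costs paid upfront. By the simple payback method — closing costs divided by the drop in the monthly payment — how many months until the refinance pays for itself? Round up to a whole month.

3 months

Current payment = 50,000 × 8.7%/12 / (1 − (1+0.0072500)^−48) = $1,237.14.
Refinanced payment = 32,251.60 × 0.0066250 / (1 − (1+0.0066250)^−36) = $1,009.90.
Monthly savings = $1,237.14 − $1,009.90 = $227.24.
Break-even = $600.00 / $227.24 = 2.64 → 3 months.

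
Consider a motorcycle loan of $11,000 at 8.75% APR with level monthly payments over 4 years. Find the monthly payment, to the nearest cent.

$272.43

At 8.75% the monthly rate is 0.0072917, so the payment is 11,000 × 0.0072917 / (1 − 1.0072917^−48) = $272.43.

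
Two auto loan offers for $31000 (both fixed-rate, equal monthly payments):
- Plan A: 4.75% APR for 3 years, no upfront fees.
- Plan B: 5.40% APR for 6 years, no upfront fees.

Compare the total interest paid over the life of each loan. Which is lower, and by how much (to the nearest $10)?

Plan A by $3,040

Plan A: monthly rate = 4.75%/12 = 0.0039583; payment = 31,000 × 0.0039583 / (1 − (1+0.0039583)^−36) = $925.62.
Total interest on Plan A = 36 × $925.62 − $31,000 = $2,322.32.
Plan B: at 5.40% the monthly rate is 0.0045000, so the payment is 31,000 × 0.0045000 / (1 − 1.0045000^−72) = $505.03.
Total interest on Plan B = 72 × $505.03 − $31,000 = $5,362.16.
Plan A is lower by $3,039.84.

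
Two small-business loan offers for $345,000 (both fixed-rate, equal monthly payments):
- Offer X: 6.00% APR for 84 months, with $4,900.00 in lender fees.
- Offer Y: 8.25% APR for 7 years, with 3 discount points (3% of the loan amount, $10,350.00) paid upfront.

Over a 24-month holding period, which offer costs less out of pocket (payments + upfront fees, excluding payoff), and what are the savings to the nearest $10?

Offer X: at 6.00% the monthly rate is 0.0050000, so the payment is 345,000 × 0.0050000 / (1 − 1.0050000^−84) = $5,039.95.
Offer Y: monthly rate = 8.25%/12 = 0.0068750; payment = 345,000 × 0.0068750 / (1 − (1+0.0068750)^−84) = $5,420.32.
Over 24 months: Offer X costs 24 × $5,039.95 + $4,900.00 = $125,858.80; Offer Y costs 24 × $5,420.32 + $10,350.00 = $140,437.68.
Offer X is cheaper by $140,437.68 − $125,858.80 = $14,578.88.

Offer X by $14,580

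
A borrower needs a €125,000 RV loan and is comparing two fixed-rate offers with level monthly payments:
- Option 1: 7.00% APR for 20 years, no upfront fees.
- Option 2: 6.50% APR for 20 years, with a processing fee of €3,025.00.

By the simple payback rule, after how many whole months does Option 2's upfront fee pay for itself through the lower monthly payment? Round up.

82 months

Option 1: monthly rate = 7%/12 = 0.0058333; payment = 125,000 × 0.0058333 / (1 − (1+0.0058333)^−240) = €969.12.
Option 2: monthly rate = 6.5%/12 = 0.0054167; payment = 125,000 × 0.0054167 / (1 − (1+0.0054167)^−240) = €931.97.
Monthly savings = €969.12 − €931.97 = €37.15.
Break-even = €3,025.00 / €37.15 = 81.43 → 82 months.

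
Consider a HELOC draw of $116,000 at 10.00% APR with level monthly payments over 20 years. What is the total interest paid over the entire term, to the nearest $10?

Monthly rate = 10%/12 = 0.0083333; payment = 116,000 × 0.0083333 / (1 − (1+0.0083333)^−240) = $1,119.43.
Total paid = 240 × $1,119.43 = $268,663.20; interest = $268,663.20 − $116,000 = $152,663.20.

$152,660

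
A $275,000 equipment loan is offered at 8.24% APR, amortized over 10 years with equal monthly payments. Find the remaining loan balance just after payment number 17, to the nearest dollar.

With monthly rate i = 8.24%/12 = 0.0068667, the balance after k of n payments is P · [(1+i)^n − (1+i)^k] / [(1+i)^n − 1].
(1+0.0068667)^120 = 2.27318929 and (1+0.0068667)^17 = 1.12337144, so the balance is 275,000 × (2.27318929 − 1.12337144) / (2.27318929 − 1) = $248,352.63.

$248,353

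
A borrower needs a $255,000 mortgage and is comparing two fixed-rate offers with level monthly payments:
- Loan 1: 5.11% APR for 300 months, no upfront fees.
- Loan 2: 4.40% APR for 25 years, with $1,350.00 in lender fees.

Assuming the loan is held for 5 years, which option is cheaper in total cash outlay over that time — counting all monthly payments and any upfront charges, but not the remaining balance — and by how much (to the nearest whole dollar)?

Loan 1: at 5.11% the monthly rate is 0.0042583, so the payment is 255,000 × 0.0042583 / (1 − 1.0042583^−300) = $1,507.09.
Loan 2: monthly rate = 4.4%/12 = 0.0036667; payment = 255,000 × 0.0036667 / (1 − (1+0.0036667)^−300) = $1,402.94.
Over 60 months: Loan 1 costs 60 × $1,507.09 = $90,425.40; Loan 2 costs 60 × $1,402.94 + $1,350.00 = $85,526.40.
Loan 2 is cheaper by $90,425.40 − $85,526.40 = $4,899.00.

Loan 2 by $4,899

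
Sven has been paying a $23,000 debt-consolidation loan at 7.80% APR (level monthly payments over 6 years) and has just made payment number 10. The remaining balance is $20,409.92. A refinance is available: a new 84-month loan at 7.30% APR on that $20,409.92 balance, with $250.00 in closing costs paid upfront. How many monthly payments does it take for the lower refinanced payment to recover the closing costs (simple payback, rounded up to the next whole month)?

3 months

Current payment = 23,000 × 7.8%/12 / (1 − (1+0.0065000)^−72) = $401.02.
Refinanced payment = 20,409.92 × 0.0060833 / (1 − (1+0.0060833)^−84) = $311.04.
Monthly savings = $401.02 − $311.04 = $89.98.
Break-even = $250.00 / $89.98 = 2.78 → 3 months.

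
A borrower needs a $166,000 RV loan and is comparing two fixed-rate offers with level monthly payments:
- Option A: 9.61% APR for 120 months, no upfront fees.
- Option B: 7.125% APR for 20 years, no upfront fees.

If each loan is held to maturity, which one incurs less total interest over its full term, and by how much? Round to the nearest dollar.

Option A by $52,914

Option A: monthly rate = 9.61%/12 = 0.0080083; payment = 166,000 × 0.0080083 / (1 − (1+0.0080083)^−120) = $2,158.01.
Total interest on Option A = 120 × $2,158.01 − $166,000 = $92,961.20.
Option B: at 7.125% the monthly rate is 0.0059375, so the payment is 166,000 × 0.0059375 / (1 − 1.0059375^−240) = $1,299.48.
Total interest on Option B = 240 × $1,299.48 − $166,000 = $145,875.20.
Option A is lower by $52,914.00.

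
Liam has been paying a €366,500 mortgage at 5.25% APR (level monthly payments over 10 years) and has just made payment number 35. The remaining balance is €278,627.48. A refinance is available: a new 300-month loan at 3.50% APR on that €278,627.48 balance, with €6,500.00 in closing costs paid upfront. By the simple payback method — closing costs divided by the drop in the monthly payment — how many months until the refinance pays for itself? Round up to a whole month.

3 months

Current payment = 366,500 × 5.25%/12 / (1 − (1+0.0043750)^−120) = €3,932.24.
Refinanced payment = 278,627.48 × 0.0029167 / (1 − (1+0.0029167)^−300) = €1,394.87.
Monthly savings = €3,932.24 − €1,394.87 = €2,537.37.
Break-even = €6,500.00 / €2,537.37 = 2.56 → 3 months.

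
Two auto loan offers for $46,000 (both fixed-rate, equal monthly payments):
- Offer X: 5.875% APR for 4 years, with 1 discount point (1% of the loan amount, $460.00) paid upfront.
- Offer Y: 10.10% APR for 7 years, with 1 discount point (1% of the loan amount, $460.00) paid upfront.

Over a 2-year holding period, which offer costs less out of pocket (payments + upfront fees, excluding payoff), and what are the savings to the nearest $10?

Offer X: at 5.875% the monthly rate is 0.0048958, so the payment is 46,000 × 0.0048958 / (1 − 1.0048958^−48) = $1,077.68.
Offer Y: at 10.10% the monthly rate is 0.0084167, so the payment is 46,000 × 0.0084167 / (1 − 1.0084167^−84) = $766.03.
Over 24 months: Offer X costs 24 × $1,077.68 + $460.00 = $26,324.32; Offer Y costs 24 × $766.03 + $460.00 = $18,844.72.
Offer Y is cheaper by $26,324.32 − $18,844.72 = $7,479.60.

Offer Y by $7,480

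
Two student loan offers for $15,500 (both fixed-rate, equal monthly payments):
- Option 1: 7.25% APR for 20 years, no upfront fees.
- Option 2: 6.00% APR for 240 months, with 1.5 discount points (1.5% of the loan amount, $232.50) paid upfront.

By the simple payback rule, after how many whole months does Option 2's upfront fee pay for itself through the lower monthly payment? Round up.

Option 1: monthly rate = 7.25%/12 = 0.0060417; payment = 15,500 × 0.0060417 / (1 − (1+0.0060417)^−240) = $122.51.
Option 2: at 6.00% the monthly rate is 0.0050000, so the payment is 15,500 × 0.0050000 / (1 − 1.0050000^−240) = $111.05.
Monthly savings = $122.51 − $111.05 = $11.46.
Break-even = $232.50 / $11.46 = 20.29 → 21 months.

21 months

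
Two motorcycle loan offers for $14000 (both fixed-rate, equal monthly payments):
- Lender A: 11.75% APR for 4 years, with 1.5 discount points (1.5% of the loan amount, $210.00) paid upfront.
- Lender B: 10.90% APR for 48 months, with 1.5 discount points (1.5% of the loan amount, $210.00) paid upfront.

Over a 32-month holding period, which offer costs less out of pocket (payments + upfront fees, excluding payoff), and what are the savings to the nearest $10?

Lender B by $190

Lender A: at 11.75% the monthly rate is 0.0097917, so the payment is 14,000 × 0.0097917 / (1 − 1.0097917^−48) = $366.96.
Lender B: monthly rate = 10.9%/12 = 0.0090833; payment = 14,000 × 0.0090833 / (1 − (1+0.0090833)^−48) = $361.16.
Over 32 months: Lender A costs 32 × $366.96 + $210.00 = $11,952.72; Lender B costs 32 × $361.16 + $210.00 = $11,767.12.
Lender B is cheaper by $11,952.72 − $11,767.12 = $185.60.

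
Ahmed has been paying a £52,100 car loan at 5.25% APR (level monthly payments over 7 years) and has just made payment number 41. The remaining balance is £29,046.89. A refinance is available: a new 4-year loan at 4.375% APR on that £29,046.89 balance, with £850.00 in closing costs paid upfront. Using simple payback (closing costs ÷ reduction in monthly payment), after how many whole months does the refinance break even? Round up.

11 months

Current payment = 52,100 × 5.25%/12 / (1 − (1+0.0043750)^−84) = £742.51.
Refinanced payment = 29,046.89 × 0.0036458 / (1 − (1+0.0036458)^−48) = £660.74.
Monthly savings = £742.51 − £660.74 = £81.77.
Break-even = £850.00 / £81.77 = 10.40 → 11 months.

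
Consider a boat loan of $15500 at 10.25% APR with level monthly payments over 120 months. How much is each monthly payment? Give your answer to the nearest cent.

At 10.25% the monthly rate is 0.0085417, so the payment is 15,500 × 0.0085417 / (1 − 1.0085417^−120) = $206.99.

$206.99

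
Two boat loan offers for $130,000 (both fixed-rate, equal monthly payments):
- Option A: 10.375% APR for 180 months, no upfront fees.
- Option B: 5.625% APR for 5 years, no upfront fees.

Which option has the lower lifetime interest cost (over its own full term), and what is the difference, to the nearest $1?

Option A: at 10.375% the monthly rate is 0.0086458, so the payment is 130,000 × 0.0086458 / (1 − 1.0086458^−180) = $1,426.96.
Total interest on Option A = 180 × $1,426.96 − $130,000 = $126,852.80.
Option B: at 5.625% the monthly rate is 0.0046875, so the payment is 130,000 × 0.0046875 / (1 − 1.0046875^−60) = $2,490.66.
Total interest on Option B = 60 × $2,490.66 − $130,000 = $19,439.60.
Option B is lower by $107,413.20.

Option B by $107,413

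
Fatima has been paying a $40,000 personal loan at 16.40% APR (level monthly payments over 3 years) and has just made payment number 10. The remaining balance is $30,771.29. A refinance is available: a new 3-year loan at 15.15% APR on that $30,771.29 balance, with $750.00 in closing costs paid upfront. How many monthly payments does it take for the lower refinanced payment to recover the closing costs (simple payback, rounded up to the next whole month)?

Current payment = 40,000 × 16.4%/12 / (1 − (1+0.0136667)^−36) = $1,414.19.
Refinanced payment = 30,771.29 × 0.0126250 / (1 − (1+0.0126250)^−36) = $1,068.96.
Monthly savings = $1,414.19 − $1,068.96 = $345.23.
Break-even = $750.00 / $345.23 = 2.17 → 3 months.

3 months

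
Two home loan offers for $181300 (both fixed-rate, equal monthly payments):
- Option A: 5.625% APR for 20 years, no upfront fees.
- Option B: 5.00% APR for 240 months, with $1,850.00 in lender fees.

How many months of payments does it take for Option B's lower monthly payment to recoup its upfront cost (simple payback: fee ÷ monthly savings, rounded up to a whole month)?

Option A: at 5.625% the monthly rate is 0.0046875, so the payment is 181,300 × 0.0046875 / (1 − 1.0046875^−240) = $1,259.97.
Option B: at 5.00% the monthly rate is 0.0041667, so the payment is 181,300 × 0.0041667 / (1 − 1.0041667^−240) = $1,196.50.
Monthly savings = $1,259.97 − $1,196.50 = $63.47.
Break-even = $1,850.00 / $63.47 = 29.15 → 30 months.

30 months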